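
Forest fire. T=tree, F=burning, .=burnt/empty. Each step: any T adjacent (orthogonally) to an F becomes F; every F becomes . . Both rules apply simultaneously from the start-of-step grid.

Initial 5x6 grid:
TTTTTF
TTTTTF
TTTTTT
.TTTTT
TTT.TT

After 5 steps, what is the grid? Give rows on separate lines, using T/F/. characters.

Step 1: 3 trees catch fire, 2 burn out
  TTTTF.
  TTTTF.
  TTTTTF
  .TTTTT
  TTT.TT
Step 2: 4 trees catch fire, 3 burn out
  TTTF..
  TTTF..
  TTTTF.
  .TTTTF
  TTT.TT
Step 3: 5 trees catch fire, 4 burn out
  TTF...
  TTF...
  TTTF..
  .TTTF.
  TTT.TF
Step 4: 5 trees catch fire, 5 burn out
  TF....
  TF....
  TTF...
  .TTF..
  TTT.F.
Step 5: 4 trees catch fire, 5 burn out
  F.....
  F.....
  TF....
  .TF...
  TTT...

F.....
F.....
TF....
.TF...
TTT...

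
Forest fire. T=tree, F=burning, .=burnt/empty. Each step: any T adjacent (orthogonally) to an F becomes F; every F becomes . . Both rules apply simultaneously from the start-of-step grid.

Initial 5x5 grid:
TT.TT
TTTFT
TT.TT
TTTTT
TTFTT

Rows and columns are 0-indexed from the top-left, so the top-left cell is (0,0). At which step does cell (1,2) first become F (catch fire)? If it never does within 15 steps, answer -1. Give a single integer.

Step 1: cell (1,2)='F' (+7 fires, +2 burnt)
  -> target ignites at step 1
Step 2: cell (1,2)='.' (+7 fires, +7 burnt)
Step 3: cell (1,2)='.' (+5 fires, +7 burnt)
Step 4: cell (1,2)='.' (+2 fires, +5 burnt)
Step 5: cell (1,2)='.' (+0 fires, +2 burnt)
  fire out at step 5

1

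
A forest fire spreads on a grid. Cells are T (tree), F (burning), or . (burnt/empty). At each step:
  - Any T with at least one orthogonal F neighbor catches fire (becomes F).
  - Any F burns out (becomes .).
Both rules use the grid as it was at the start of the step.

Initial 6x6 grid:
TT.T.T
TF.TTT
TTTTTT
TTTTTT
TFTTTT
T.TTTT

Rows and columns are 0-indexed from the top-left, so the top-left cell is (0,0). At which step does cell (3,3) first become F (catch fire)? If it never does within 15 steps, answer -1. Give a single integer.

Step 1: cell (3,3)='T' (+6 fires, +2 burnt)
Step 2: cell (3,3)='T' (+8 fires, +6 burnt)
Step 3: cell (3,3)='F' (+4 fires, +8 burnt)
  -> target ignites at step 3
Step 4: cell (3,3)='.' (+5 fires, +4 burnt)
Step 5: cell (3,3)='.' (+5 fires, +5 burnt)
Step 6: cell (3,3)='.' (+1 fires, +5 burnt)
Step 7: cell (3,3)='.' (+1 fires, +1 burnt)
Step 8: cell (3,3)='.' (+0 fires, +1 burnt)
  fire out at step 8

3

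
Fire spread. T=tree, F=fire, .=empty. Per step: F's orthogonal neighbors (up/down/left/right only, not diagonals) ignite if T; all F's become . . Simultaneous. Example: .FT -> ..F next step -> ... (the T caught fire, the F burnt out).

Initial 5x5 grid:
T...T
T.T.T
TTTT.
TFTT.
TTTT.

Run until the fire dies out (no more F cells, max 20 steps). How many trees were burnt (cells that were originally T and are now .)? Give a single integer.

Step 1: +4 fires, +1 burnt (F count now 4)
Step 2: +5 fires, +4 burnt (F count now 5)
Step 3: +4 fires, +5 burnt (F count now 4)
Step 4: +1 fires, +4 burnt (F count now 1)
Step 5: +0 fires, +1 burnt (F count now 0)
Fire out after step 5
Initially T: 16, now '.': 23
Total burnt (originally-T cells now '.'): 14

Answer: 14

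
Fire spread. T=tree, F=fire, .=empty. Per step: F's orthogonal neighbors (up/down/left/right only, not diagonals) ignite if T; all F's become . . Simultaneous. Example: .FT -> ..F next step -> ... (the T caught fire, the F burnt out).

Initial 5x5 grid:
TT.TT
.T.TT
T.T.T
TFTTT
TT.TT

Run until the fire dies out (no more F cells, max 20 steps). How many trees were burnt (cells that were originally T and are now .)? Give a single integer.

Step 1: +3 fires, +1 burnt (F count now 3)
Step 2: +4 fires, +3 burnt (F count now 4)
Step 3: +2 fires, +4 burnt (F count now 2)
Step 4: +2 fires, +2 burnt (F count now 2)
Step 5: +1 fires, +2 burnt (F count now 1)
Step 6: +2 fires, +1 burnt (F count now 2)
Step 7: +1 fires, +2 burnt (F count now 1)
Step 8: +0 fires, +1 burnt (F count now 0)
Fire out after step 8
Initially T: 18, now '.': 22
Total burnt (originally-T cells now '.'): 15

Answer: 15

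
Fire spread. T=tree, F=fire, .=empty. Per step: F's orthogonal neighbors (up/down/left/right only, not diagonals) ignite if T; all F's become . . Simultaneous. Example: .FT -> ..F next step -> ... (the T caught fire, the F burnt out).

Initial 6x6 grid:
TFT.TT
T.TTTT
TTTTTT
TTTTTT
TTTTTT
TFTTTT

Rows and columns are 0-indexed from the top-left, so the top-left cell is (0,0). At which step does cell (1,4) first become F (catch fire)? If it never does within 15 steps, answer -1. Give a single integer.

Step 1: cell (1,4)='T' (+5 fires, +2 burnt)
Step 2: cell (1,4)='T' (+6 fires, +5 burnt)
Step 3: cell (1,4)='T' (+8 fires, +6 burnt)
Step 4: cell (1,4)='F' (+5 fires, +8 burnt)
  -> target ignites at step 4
Step 5: cell (1,4)='.' (+5 fires, +5 burnt)
Step 6: cell (1,4)='.' (+3 fires, +5 burnt)
Step 7: cell (1,4)='.' (+0 fires, +3 burnt)
  fire out at step 7

4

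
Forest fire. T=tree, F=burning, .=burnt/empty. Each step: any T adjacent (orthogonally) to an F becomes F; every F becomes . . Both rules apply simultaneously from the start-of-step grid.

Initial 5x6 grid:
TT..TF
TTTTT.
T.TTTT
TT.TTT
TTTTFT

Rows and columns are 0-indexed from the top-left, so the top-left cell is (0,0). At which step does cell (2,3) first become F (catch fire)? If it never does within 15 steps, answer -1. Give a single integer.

Step 1: cell (2,3)='T' (+4 fires, +2 burnt)
Step 2: cell (2,3)='T' (+5 fires, +4 burnt)
Step 3: cell (2,3)='F' (+4 fires, +5 burnt)
  -> target ignites at step 3
Step 4: cell (2,3)='.' (+4 fires, +4 burnt)
Step 5: cell (2,3)='.' (+2 fires, +4 burnt)
Step 6: cell (2,3)='.' (+3 fires, +2 burnt)
Step 7: cell (2,3)='.' (+1 fires, +3 burnt)
Step 8: cell (2,3)='.' (+0 fires, +1 burnt)
  fire out at step 8

3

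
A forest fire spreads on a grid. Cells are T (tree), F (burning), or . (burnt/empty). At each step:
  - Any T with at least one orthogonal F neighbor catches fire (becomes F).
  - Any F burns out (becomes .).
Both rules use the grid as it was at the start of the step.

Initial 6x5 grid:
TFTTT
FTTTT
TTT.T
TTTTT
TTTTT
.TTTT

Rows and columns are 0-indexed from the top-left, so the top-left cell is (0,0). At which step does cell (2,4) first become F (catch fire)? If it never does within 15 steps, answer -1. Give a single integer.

Step 1: cell (2,4)='T' (+4 fires, +2 burnt)
Step 2: cell (2,4)='T' (+4 fires, +4 burnt)
Step 3: cell (2,4)='T' (+5 fires, +4 burnt)
Step 4: cell (2,4)='T' (+3 fires, +5 burnt)
Step 5: cell (2,4)='F' (+4 fires, +3 burnt)
  -> target ignites at step 5
Step 6: cell (2,4)='.' (+3 fires, +4 burnt)
Step 7: cell (2,4)='.' (+2 fires, +3 burnt)
Step 8: cell (2,4)='.' (+1 fires, +2 burnt)
Step 9: cell (2,4)='.' (+0 fires, +1 burnt)
  fire out at step 9

5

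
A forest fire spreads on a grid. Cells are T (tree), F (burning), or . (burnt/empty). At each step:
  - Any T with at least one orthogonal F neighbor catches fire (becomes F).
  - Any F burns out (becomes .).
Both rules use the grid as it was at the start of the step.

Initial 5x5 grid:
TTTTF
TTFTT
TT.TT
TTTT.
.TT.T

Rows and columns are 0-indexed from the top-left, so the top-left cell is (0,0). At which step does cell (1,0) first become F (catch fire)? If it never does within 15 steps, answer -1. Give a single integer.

Step 1: cell (1,0)='T' (+5 fires, +2 burnt)
Step 2: cell (1,0)='F' (+5 fires, +5 burnt)
  -> target ignites at step 2
Step 3: cell (1,0)='.' (+4 fires, +5 burnt)
Step 4: cell (1,0)='.' (+3 fires, +4 burnt)
Step 5: cell (1,0)='.' (+1 fires, +3 burnt)
Step 6: cell (1,0)='.' (+0 fires, +1 burnt)
  fire out at step 6

2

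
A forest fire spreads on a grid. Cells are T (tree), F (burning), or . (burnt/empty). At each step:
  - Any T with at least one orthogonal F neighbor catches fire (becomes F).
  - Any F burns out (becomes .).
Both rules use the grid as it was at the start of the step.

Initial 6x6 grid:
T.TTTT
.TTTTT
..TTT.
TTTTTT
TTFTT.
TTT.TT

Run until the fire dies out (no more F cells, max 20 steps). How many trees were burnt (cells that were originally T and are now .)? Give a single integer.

Step 1: +4 fires, +1 burnt (F count now 4)
Step 2: +6 fires, +4 burnt (F count now 6)
Step 3: +6 fires, +6 burnt (F count now 6)
Step 4: +6 fires, +6 burnt (F count now 6)
Step 5: +2 fires, +6 burnt (F count now 2)
Step 6: +2 fires, +2 burnt (F count now 2)
Step 7: +1 fires, +2 burnt (F count now 1)
Step 8: +0 fires, +1 burnt (F count now 0)
Fire out after step 8
Initially T: 28, now '.': 35
Total burnt (originally-T cells now '.'): 27

Answer: 27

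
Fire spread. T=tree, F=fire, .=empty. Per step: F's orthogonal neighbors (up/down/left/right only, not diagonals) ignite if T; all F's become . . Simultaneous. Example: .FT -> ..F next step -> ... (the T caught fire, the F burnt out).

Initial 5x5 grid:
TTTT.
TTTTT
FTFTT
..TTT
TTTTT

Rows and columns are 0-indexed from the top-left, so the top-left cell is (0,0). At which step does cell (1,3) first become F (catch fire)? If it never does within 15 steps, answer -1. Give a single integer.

Step 1: cell (1,3)='T' (+5 fires, +2 burnt)
Step 2: cell (1,3)='F' (+7 fires, +5 burnt)
  -> target ignites at step 2
Step 3: cell (1,3)='.' (+6 fires, +7 burnt)
Step 4: cell (1,3)='.' (+2 fires, +6 burnt)
Step 5: cell (1,3)='.' (+0 fires, +2 burnt)
  fire out at step 5

2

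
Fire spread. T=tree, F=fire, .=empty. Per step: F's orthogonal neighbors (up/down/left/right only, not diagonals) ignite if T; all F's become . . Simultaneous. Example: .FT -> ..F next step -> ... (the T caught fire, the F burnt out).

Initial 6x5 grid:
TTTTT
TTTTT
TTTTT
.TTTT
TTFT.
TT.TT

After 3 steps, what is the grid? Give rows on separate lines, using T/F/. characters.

Step 1: 3 trees catch fire, 1 burn out
  TTTTT
  TTTTT
  TTTTT
  .TFTT
  TF.F.
  TT.TT
Step 2: 6 trees catch fire, 3 burn out
  TTTTT
  TTTTT
  TTFTT
  .F.FT
  F....
  TF.FT
Step 3: 6 trees catch fire, 6 burn out
  TTTTT
  TTFTT
  TF.FT
  ....F
  .....
  F...F

TTTTT
TTFTT
TF.FT
....F
.....
F...F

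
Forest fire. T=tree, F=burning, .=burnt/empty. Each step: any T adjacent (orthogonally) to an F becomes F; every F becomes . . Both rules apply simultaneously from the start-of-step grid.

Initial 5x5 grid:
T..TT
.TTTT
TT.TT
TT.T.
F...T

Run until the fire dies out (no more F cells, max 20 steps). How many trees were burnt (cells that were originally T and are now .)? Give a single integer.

Step 1: +1 fires, +1 burnt (F count now 1)
Step 2: +2 fires, +1 burnt (F count now 2)
Step 3: +1 fires, +2 burnt (F count now 1)
Step 4: +1 fires, +1 burnt (F count now 1)
Step 5: +1 fires, +1 burnt (F count now 1)
Step 6: +1 fires, +1 burnt (F count now 1)
Step 7: +3 fires, +1 burnt (F count now 3)
Step 8: +3 fires, +3 burnt (F count now 3)
Step 9: +0 fires, +3 burnt (F count now 0)
Fire out after step 9
Initially T: 15, now '.': 23
Total burnt (originally-T cells now '.'): 13

Answer: 13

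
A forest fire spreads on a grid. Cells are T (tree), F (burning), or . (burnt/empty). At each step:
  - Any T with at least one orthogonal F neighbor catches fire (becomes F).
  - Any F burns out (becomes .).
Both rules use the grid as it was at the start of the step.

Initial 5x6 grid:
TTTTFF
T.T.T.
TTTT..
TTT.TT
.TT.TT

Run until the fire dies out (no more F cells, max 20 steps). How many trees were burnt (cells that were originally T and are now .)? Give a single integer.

Step 1: +2 fires, +2 burnt (F count now 2)
Step 2: +1 fires, +2 burnt (F count now 1)
Step 3: +2 fires, +1 burnt (F count now 2)
Step 4: +2 fires, +2 burnt (F count now 2)
Step 5: +4 fires, +2 burnt (F count now 4)
Step 6: +3 fires, +4 burnt (F count now 3)
Step 7: +2 fires, +3 burnt (F count now 2)
Step 8: +0 fires, +2 burnt (F count now 0)
Fire out after step 8
Initially T: 20, now '.': 26
Total burnt (originally-T cells now '.'): 16

Answer: 16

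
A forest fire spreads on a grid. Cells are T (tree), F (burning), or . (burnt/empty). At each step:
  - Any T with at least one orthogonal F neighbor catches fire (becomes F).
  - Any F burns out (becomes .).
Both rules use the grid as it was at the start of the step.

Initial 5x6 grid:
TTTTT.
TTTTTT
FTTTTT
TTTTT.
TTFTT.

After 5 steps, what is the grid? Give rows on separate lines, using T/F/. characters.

Step 1: 6 trees catch fire, 2 burn out
  TTTTT.
  FTTTTT
  .FTTTT
  FTFTT.
  TF.FT.
Step 2: 7 trees catch fire, 6 burn out
  FTTTT.
  .FTTTT
  ..FTTT
  .F.FT.
  F...F.
Step 3: 4 trees catch fire, 7 burn out
  .FTTT.
  ..FTTT
  ...FTT
  ....F.
  ......
Step 4: 3 trees catch fire, 4 burn out
  ..FTT.
  ...FTT
  ....FT
  ......
  ......
Step 5: 3 trees catch fire, 3 burn out
  ...FT.
  ....FT
  .....F
  ......
  ......

...FT.
....FT
.....F
......
......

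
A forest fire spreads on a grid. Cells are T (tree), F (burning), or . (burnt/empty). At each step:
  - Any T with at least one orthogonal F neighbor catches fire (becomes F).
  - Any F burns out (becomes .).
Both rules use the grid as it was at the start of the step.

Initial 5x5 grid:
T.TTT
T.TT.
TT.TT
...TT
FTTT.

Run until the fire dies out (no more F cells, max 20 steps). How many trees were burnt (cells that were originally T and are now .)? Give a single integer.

Answer: 12

Derivation:
Step 1: +1 fires, +1 burnt (F count now 1)
Step 2: +1 fires, +1 burnt (F count now 1)
Step 3: +1 fires, +1 burnt (F count now 1)
Step 4: +1 fires, +1 burnt (F count now 1)
Step 5: +2 fires, +1 burnt (F count now 2)
Step 6: +2 fires, +2 burnt (F count now 2)
Step 7: +2 fires, +2 burnt (F count now 2)
Step 8: +2 fires, +2 burnt (F count now 2)
Step 9: +0 fires, +2 burnt (F count now 0)
Fire out after step 9
Initially T: 16, now '.': 21
Total burnt (originally-T cells now '.'): 12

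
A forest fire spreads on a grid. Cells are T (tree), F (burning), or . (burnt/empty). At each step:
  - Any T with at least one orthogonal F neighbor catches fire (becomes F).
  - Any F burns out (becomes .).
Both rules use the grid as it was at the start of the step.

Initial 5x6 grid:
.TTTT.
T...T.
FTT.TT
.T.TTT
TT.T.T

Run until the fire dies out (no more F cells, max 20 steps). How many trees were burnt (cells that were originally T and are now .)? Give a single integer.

Step 1: +2 fires, +1 burnt (F count now 2)
Step 2: +2 fires, +2 burnt (F count now 2)
Step 3: +1 fires, +2 burnt (F count now 1)
Step 4: +1 fires, +1 burnt (F count now 1)
Step 5: +0 fires, +1 burnt (F count now 0)
Fire out after step 5
Initially T: 18, now '.': 18
Total burnt (originally-T cells now '.'): 6

Answer: 6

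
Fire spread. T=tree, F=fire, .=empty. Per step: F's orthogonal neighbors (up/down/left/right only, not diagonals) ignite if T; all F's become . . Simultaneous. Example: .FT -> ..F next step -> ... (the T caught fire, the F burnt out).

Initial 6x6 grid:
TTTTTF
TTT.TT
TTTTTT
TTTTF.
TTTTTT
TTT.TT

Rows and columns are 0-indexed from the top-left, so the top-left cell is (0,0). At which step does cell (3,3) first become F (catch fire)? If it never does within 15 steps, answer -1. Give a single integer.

Step 1: cell (3,3)='F' (+5 fires, +2 burnt)
  -> target ignites at step 1
Step 2: cell (3,3)='.' (+8 fires, +5 burnt)
Step 3: cell (3,3)='.' (+5 fires, +8 burnt)
Step 4: cell (3,3)='.' (+6 fires, +5 burnt)
Step 5: cell (3,3)='.' (+5 fires, +6 burnt)
Step 6: cell (3,3)='.' (+2 fires, +5 burnt)
Step 7: cell (3,3)='.' (+0 fires, +2 burnt)
  fire out at step 7

1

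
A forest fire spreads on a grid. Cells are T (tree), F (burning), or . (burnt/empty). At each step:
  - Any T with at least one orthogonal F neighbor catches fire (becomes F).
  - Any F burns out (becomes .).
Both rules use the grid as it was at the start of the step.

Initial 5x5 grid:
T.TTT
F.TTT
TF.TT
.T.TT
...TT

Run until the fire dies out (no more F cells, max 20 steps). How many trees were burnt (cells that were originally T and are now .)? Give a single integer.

Answer: 3

Derivation:
Step 1: +3 fires, +2 burnt (F count now 3)
Step 2: +0 fires, +3 burnt (F count now 0)
Fire out after step 2
Initially T: 15, now '.': 13
Total burnt (originally-T cells now '.'): 3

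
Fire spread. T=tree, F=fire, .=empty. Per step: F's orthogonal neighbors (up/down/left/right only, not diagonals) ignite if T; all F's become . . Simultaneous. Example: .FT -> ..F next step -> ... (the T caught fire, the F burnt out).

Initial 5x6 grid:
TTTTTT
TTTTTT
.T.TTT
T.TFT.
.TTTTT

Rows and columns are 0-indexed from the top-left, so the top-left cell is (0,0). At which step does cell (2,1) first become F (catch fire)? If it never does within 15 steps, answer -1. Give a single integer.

Step 1: cell (2,1)='T' (+4 fires, +1 burnt)
Step 2: cell (2,1)='T' (+4 fires, +4 burnt)
Step 3: cell (2,1)='T' (+6 fires, +4 burnt)
Step 4: cell (2,1)='T' (+4 fires, +6 burnt)
Step 5: cell (2,1)='F' (+4 fires, +4 burnt)
  -> target ignites at step 5
Step 6: cell (2,1)='.' (+1 fires, +4 burnt)
Step 7: cell (2,1)='.' (+0 fires, +1 burnt)
  fire out at step 7

5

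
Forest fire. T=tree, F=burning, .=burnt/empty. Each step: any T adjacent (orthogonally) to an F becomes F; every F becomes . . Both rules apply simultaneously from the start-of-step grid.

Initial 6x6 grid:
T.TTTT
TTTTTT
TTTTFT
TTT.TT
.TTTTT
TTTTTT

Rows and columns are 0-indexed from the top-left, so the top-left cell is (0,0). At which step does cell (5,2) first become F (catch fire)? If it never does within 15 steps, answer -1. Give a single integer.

Step 1: cell (5,2)='T' (+4 fires, +1 burnt)
Step 2: cell (5,2)='T' (+6 fires, +4 burnt)
Step 3: cell (5,2)='T' (+8 fires, +6 burnt)
Step 4: cell (5,2)='T' (+7 fires, +8 burnt)
Step 5: cell (5,2)='F' (+4 fires, +7 burnt)
  -> target ignites at step 5
Step 6: cell (5,2)='.' (+2 fires, +4 burnt)
Step 7: cell (5,2)='.' (+1 fires, +2 burnt)
Step 8: cell (5,2)='.' (+0 fires, +1 burnt)
  fire out at step 8

5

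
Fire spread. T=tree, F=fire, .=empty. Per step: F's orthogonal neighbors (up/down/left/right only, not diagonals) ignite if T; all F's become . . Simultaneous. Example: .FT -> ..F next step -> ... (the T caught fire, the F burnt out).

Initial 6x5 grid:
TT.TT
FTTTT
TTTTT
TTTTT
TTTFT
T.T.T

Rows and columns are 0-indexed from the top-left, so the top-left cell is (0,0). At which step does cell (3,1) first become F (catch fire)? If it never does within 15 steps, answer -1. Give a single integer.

Step 1: cell (3,1)='T' (+6 fires, +2 burnt)
Step 2: cell (3,1)='T' (+10 fires, +6 burnt)
Step 3: cell (3,1)='F' (+5 fires, +10 burnt)
  -> target ignites at step 3
Step 4: cell (3,1)='.' (+3 fires, +5 burnt)
Step 5: cell (3,1)='.' (+1 fires, +3 burnt)
Step 6: cell (3,1)='.' (+0 fires, +1 burnt)
  fire out at step 6

3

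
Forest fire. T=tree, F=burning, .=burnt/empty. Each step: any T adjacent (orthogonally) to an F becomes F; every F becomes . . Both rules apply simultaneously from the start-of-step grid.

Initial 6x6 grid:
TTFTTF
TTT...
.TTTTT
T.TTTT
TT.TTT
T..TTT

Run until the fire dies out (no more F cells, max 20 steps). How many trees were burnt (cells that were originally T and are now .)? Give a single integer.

Answer: 22

Derivation:
Step 1: +4 fires, +2 burnt (F count now 4)
Step 2: +3 fires, +4 burnt (F count now 3)
Step 3: +4 fires, +3 burnt (F count now 4)
Step 4: +2 fires, +4 burnt (F count now 2)
Step 5: +3 fires, +2 burnt (F count now 3)
Step 6: +3 fires, +3 burnt (F count now 3)
Step 7: +2 fires, +3 burnt (F count now 2)
Step 8: +1 fires, +2 burnt (F count now 1)
Step 9: +0 fires, +1 burnt (F count now 0)
Fire out after step 9
Initially T: 26, now '.': 32
Total burnt (originally-T cells now '.'): 22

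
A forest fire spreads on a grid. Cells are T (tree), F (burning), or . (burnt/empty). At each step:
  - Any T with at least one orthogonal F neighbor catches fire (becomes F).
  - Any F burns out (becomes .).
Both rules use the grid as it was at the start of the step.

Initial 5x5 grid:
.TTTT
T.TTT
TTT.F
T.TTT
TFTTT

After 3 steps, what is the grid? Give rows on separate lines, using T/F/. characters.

Step 1: 4 trees catch fire, 2 burn out
  .TTTT
  T.TTF
  TTT..
  T.TTF
  F.FTT
Step 2: 7 trees catch fire, 4 burn out
  .TTTF
  T.TF.
  TTT..
  F.FF.
  ...FF
Step 3: 4 trees catch fire, 7 burn out
  .TTF.
  T.F..
  FTF..
  .....
  .....

.TTF.
T.F..
FTF..
.....
.....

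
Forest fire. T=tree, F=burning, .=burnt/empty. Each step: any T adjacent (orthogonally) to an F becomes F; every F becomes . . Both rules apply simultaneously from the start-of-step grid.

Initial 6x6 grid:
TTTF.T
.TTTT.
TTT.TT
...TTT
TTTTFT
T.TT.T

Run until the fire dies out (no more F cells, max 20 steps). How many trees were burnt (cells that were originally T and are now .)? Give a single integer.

Step 1: +5 fires, +2 burnt (F count now 5)
Step 2: +9 fires, +5 burnt (F count now 9)
Step 3: +6 fires, +9 burnt (F count now 6)
Step 4: +2 fires, +6 burnt (F count now 2)
Step 5: +2 fires, +2 burnt (F count now 2)
Step 6: +0 fires, +2 burnt (F count now 0)
Fire out after step 6
Initially T: 25, now '.': 35
Total burnt (originally-T cells now '.'): 24

Answer: 24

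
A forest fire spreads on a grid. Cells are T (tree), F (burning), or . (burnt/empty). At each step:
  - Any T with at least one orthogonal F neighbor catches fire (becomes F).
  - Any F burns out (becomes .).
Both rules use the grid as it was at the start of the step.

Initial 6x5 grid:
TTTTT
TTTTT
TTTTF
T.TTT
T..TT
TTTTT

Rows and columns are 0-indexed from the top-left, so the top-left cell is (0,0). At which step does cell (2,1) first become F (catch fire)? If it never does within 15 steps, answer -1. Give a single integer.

Step 1: cell (2,1)='T' (+3 fires, +1 burnt)
Step 2: cell (2,1)='T' (+5 fires, +3 burnt)
Step 3: cell (2,1)='F' (+6 fires, +5 burnt)
  -> target ignites at step 3
Step 4: cell (2,1)='.' (+4 fires, +6 burnt)
Step 5: cell (2,1)='.' (+4 fires, +4 burnt)
Step 6: cell (2,1)='.' (+3 fires, +4 burnt)
Step 7: cell (2,1)='.' (+1 fires, +3 burnt)
Step 8: cell (2,1)='.' (+0 fires, +1 burnt)
  fire out at step 8

3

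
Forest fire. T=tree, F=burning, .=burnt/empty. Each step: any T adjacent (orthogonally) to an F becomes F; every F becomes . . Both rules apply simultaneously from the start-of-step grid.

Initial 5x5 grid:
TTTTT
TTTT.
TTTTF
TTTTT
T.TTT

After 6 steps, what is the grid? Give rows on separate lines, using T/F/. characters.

Step 1: 2 trees catch fire, 1 burn out
  TTTTT
  TTTT.
  TTTF.
  TTTTF
  T.TTT
Step 2: 4 trees catch fire, 2 burn out
  TTTTT
  TTTF.
  TTF..
  TTTF.
  T.TTF
Step 3: 5 trees catch fire, 4 burn out
  TTTFT
  TTF..
  TF...
  TTF..
  T.TF.
Step 4: 6 trees catch fire, 5 burn out
  TTF.F
  TF...
  F....
  TF...
  T.F..
Step 5: 3 trees catch fire, 6 burn out
  TF...
  F....
  .....
  F....
  T....
Step 6: 2 trees catch fire, 3 burn out
  F....
  .....
  .....
  .....
  F....

F....
.....
.....
.....
F....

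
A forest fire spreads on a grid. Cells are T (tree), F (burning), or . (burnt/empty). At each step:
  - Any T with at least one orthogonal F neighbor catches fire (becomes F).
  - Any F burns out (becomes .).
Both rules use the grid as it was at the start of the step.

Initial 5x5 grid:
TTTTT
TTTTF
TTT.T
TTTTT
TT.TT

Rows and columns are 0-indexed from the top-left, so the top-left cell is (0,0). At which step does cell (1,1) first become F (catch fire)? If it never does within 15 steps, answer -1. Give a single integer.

Step 1: cell (1,1)='T' (+3 fires, +1 burnt)
Step 2: cell (1,1)='T' (+3 fires, +3 burnt)
Step 3: cell (1,1)='F' (+5 fires, +3 burnt)
  -> target ignites at step 3
Step 4: cell (1,1)='.' (+5 fires, +5 burnt)
Step 5: cell (1,1)='.' (+3 fires, +5 burnt)
Step 6: cell (1,1)='.' (+2 fires, +3 burnt)
Step 7: cell (1,1)='.' (+1 fires, +2 burnt)
Step 8: cell (1,1)='.' (+0 fires, +1 burnt)
  fire out at step 8

3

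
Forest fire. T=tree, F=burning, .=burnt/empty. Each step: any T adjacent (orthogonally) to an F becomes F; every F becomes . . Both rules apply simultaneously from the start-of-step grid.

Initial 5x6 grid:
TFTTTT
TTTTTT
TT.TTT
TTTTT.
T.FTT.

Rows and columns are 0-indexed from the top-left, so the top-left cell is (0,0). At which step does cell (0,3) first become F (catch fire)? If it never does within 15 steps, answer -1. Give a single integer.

Step 1: cell (0,3)='T' (+5 fires, +2 burnt)
Step 2: cell (0,3)='F' (+7 fires, +5 burnt)
  -> target ignites at step 2
Step 3: cell (0,3)='.' (+6 fires, +7 burnt)
Step 4: cell (0,3)='.' (+4 fires, +6 burnt)
Step 5: cell (0,3)='.' (+2 fires, +4 burnt)
Step 6: cell (0,3)='.' (+0 fires, +2 burnt)
  fire out at step 6

2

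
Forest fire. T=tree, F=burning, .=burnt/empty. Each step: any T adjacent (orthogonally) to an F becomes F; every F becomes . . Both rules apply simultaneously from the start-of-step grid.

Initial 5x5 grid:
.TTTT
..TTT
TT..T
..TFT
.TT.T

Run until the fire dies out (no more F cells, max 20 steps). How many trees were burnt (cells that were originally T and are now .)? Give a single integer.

Answer: 13

Derivation:
Step 1: +2 fires, +1 burnt (F count now 2)
Step 2: +3 fires, +2 burnt (F count now 3)
Step 3: +2 fires, +3 burnt (F count now 2)
Step 4: +2 fires, +2 burnt (F count now 2)
Step 5: +2 fires, +2 burnt (F count now 2)
Step 6: +1 fires, +2 burnt (F count now 1)
Step 7: +1 fires, +1 burnt (F count now 1)
Step 8: +0 fires, +1 burnt (F count now 0)
Fire out after step 8
Initially T: 15, now '.': 23
Total burnt (originally-T cells now '.'): 13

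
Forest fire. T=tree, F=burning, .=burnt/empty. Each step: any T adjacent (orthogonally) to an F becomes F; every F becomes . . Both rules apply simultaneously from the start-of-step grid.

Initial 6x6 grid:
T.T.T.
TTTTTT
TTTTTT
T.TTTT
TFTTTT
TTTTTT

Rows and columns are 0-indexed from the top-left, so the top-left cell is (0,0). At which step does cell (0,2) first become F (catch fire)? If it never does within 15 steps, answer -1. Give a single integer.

Step 1: cell (0,2)='T' (+3 fires, +1 burnt)
Step 2: cell (0,2)='T' (+5 fires, +3 burnt)
Step 3: cell (0,2)='T' (+5 fires, +5 burnt)
Step 4: cell (0,2)='T' (+7 fires, +5 burnt)
Step 5: cell (0,2)='F' (+7 fires, +7 burnt)
  -> target ignites at step 5
Step 6: cell (0,2)='.' (+2 fires, +7 burnt)
Step 7: cell (0,2)='.' (+2 fires, +2 burnt)
Step 8: cell (0,2)='.' (+0 fires, +2 burnt)
  fire out at step 8

5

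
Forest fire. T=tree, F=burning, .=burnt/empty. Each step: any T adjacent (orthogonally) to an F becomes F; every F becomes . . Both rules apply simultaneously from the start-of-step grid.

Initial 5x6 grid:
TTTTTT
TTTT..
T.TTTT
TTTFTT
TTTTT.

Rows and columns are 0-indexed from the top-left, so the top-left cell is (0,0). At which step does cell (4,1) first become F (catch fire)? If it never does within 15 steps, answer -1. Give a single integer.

Step 1: cell (4,1)='T' (+4 fires, +1 burnt)
Step 2: cell (4,1)='T' (+7 fires, +4 burnt)
Step 3: cell (4,1)='F' (+5 fires, +7 burnt)
  -> target ignites at step 3
Step 4: cell (4,1)='.' (+5 fires, +5 burnt)
Step 5: cell (4,1)='.' (+3 fires, +5 burnt)
Step 6: cell (4,1)='.' (+1 fires, +3 burnt)
Step 7: cell (4,1)='.' (+0 fires, +1 burnt)
  fire out at step 7

3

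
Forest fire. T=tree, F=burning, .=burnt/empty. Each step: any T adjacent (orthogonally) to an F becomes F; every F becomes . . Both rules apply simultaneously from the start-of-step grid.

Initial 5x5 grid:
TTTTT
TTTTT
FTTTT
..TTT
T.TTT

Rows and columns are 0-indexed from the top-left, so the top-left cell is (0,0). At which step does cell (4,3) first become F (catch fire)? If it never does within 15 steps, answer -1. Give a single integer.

Step 1: cell (4,3)='T' (+2 fires, +1 burnt)
Step 2: cell (4,3)='T' (+3 fires, +2 burnt)
Step 3: cell (4,3)='T' (+4 fires, +3 burnt)
Step 4: cell (4,3)='T' (+5 fires, +4 burnt)
Step 5: cell (4,3)='F' (+4 fires, +5 burnt)
  -> target ignites at step 5
Step 6: cell (4,3)='.' (+2 fires, +4 burnt)
Step 7: cell (4,3)='.' (+0 fires, +2 burnt)
  fire out at step 7

5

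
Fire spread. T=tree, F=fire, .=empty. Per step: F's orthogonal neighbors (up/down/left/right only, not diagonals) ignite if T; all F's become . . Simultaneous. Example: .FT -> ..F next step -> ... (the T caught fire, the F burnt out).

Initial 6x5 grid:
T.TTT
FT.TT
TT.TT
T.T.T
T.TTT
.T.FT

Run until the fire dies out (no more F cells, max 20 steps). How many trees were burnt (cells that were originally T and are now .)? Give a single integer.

Step 1: +5 fires, +2 burnt (F count now 5)
Step 2: +4 fires, +5 burnt (F count now 4)
Step 3: +3 fires, +4 burnt (F count now 3)
Step 4: +1 fires, +3 burnt (F count now 1)
Step 5: +2 fires, +1 burnt (F count now 2)
Step 6: +2 fires, +2 burnt (F count now 2)
Step 7: +1 fires, +2 burnt (F count now 1)
Step 8: +1 fires, +1 burnt (F count now 1)
Step 9: +0 fires, +1 burnt (F count now 0)
Fire out after step 9
Initially T: 20, now '.': 29
Total burnt (originally-T cells now '.'): 19

Answer: 19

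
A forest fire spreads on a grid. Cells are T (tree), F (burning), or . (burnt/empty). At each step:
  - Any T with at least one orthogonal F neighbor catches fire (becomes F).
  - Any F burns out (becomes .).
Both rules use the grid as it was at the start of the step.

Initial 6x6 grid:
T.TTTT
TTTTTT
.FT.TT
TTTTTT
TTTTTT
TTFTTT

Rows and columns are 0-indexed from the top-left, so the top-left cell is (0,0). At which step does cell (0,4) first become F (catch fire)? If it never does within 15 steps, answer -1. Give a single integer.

Step 1: cell (0,4)='T' (+6 fires, +2 burnt)
Step 2: cell (0,4)='T' (+8 fires, +6 burnt)
Step 3: cell (0,4)='T' (+7 fires, +8 burnt)
Step 4: cell (0,4)='T' (+4 fires, +7 burnt)
Step 5: cell (0,4)='F' (+4 fires, +4 burnt)
  -> target ignites at step 5
Step 6: cell (0,4)='.' (+2 fires, +4 burnt)
Step 7: cell (0,4)='.' (+0 fires, +2 burnt)
  fire out at step 7

5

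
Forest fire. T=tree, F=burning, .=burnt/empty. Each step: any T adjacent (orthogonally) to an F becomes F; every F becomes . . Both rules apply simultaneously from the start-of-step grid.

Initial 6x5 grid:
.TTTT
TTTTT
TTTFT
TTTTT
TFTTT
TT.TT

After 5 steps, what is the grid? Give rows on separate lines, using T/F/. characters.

Step 1: 8 trees catch fire, 2 burn out
  .TTTT
  TTTFT
  TTF.F
  TFTFT
  F.FTT
  TF.TT
Step 2: 9 trees catch fire, 8 burn out
  .TTFT
  TTF.F
  TF...
  F.F.F
  ...FT
  F..TT
Step 3: 6 trees catch fire, 9 burn out
  .TF.F
  TF...
  F....
  .....
  ....F
  ...FT
Step 4: 3 trees catch fire, 6 burn out
  .F...
  F....
  .....
  .....
  .....
  ....F
Step 5: 0 trees catch fire, 3 burn out
  .....
  .....
  .....
  .....
  .....
  .....

.....
.....
.....
.....
.....
.....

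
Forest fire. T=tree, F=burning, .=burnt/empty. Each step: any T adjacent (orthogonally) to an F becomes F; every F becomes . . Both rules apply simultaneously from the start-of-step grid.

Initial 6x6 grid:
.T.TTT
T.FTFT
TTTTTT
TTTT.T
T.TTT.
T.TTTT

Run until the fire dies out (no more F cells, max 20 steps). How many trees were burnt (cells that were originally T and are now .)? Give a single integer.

Step 1: +5 fires, +2 burnt (F count now 5)
Step 2: +6 fires, +5 burnt (F count now 6)
Step 3: +5 fires, +6 burnt (F count now 5)
Step 4: +4 fires, +5 burnt (F count now 4)
Step 5: +3 fires, +4 burnt (F count now 3)
Step 6: +2 fires, +3 burnt (F count now 2)
Step 7: +1 fires, +2 burnt (F count now 1)
Step 8: +0 fires, +1 burnt (F count now 0)
Fire out after step 8
Initially T: 27, now '.': 35
Total burnt (originally-T cells now '.'): 26

Answer: 26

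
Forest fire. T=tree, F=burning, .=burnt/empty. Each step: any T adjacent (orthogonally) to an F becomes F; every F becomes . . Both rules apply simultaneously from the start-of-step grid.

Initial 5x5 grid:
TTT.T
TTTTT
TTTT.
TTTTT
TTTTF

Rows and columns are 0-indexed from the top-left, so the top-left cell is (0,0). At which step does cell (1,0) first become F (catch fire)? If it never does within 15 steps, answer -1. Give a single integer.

Step 1: cell (1,0)='T' (+2 fires, +1 burnt)
Step 2: cell (1,0)='T' (+2 fires, +2 burnt)
Step 3: cell (1,0)='T' (+3 fires, +2 burnt)
Step 4: cell (1,0)='T' (+4 fires, +3 burnt)
Step 5: cell (1,0)='T' (+4 fires, +4 burnt)
Step 6: cell (1,0)='T' (+4 fires, +4 burnt)
Step 7: cell (1,0)='F' (+2 fires, +4 burnt)
  -> target ignites at step 7
Step 8: cell (1,0)='.' (+1 fires, +2 burnt)
Step 9: cell (1,0)='.' (+0 fires, +1 burnt)
  fire out at step 9

7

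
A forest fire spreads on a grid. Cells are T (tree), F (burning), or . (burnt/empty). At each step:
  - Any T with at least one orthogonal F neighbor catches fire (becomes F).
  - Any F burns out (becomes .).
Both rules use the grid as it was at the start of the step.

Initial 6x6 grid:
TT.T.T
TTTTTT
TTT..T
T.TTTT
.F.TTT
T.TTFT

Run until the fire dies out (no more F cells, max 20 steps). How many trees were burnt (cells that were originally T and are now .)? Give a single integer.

Step 1: +3 fires, +2 burnt (F count now 3)
Step 2: +4 fires, +3 burnt (F count now 4)
Step 3: +2 fires, +4 burnt (F count now 2)
Step 4: +2 fires, +2 burnt (F count now 2)
Step 5: +2 fires, +2 burnt (F count now 2)
Step 6: +4 fires, +2 burnt (F count now 4)
Step 7: +3 fires, +4 burnt (F count now 3)
Step 8: +4 fires, +3 burnt (F count now 4)
Step 9: +1 fires, +4 burnt (F count now 1)
Step 10: +0 fires, +1 burnt (F count now 0)
Fire out after step 10
Initially T: 26, now '.': 35
Total burnt (originally-T cells now '.'): 25

Answer: 25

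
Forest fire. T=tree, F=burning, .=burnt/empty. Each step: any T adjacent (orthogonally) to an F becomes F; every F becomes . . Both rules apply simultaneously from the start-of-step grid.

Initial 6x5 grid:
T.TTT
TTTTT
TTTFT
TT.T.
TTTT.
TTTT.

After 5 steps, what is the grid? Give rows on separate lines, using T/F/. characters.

Step 1: 4 trees catch fire, 1 burn out
  T.TTT
  TTTFT
  TTF.F
  TT.F.
  TTTT.
  TTTT.
Step 2: 5 trees catch fire, 4 burn out
  T.TFT
  TTF.F
  TF...
  TT...
  TTTF.
  TTTT.
Step 3: 7 trees catch fire, 5 burn out
  T.F.F
  TF...
  F....
  TF...
  TTF..
  TTTF.
Step 4: 4 trees catch fire, 7 burn out
  T....
  F....
  .....
  F....
  TF...
  TTF..
Step 5: 3 trees catch fire, 4 burn out
  F....
  .....
  .....
  .....
  F....
  TF...

F....
.....
.....
.....
F....
TF...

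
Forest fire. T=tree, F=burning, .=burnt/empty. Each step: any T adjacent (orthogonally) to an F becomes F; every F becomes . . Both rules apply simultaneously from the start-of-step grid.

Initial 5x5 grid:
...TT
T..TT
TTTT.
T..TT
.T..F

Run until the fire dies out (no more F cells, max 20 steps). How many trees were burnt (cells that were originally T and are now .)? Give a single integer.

Answer: 12

Derivation:
Step 1: +1 fires, +1 burnt (F count now 1)
Step 2: +1 fires, +1 burnt (F count now 1)
Step 3: +1 fires, +1 burnt (F count now 1)
Step 4: +2 fires, +1 burnt (F count now 2)
Step 5: +3 fires, +2 burnt (F count now 3)
Step 6: +2 fires, +3 burnt (F count now 2)
Step 7: +2 fires, +2 burnt (F count now 2)
Step 8: +0 fires, +2 burnt (F count now 0)
Fire out after step 8
Initially T: 13, now '.': 24
Total burnt (originally-T cells now '.'): 12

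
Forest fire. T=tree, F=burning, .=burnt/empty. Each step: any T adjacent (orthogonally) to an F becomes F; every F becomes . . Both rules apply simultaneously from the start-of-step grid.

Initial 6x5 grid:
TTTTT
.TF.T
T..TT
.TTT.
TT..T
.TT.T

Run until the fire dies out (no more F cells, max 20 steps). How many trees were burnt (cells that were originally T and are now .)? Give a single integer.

Answer: 16

Derivation:
Step 1: +2 fires, +1 burnt (F count now 2)
Step 2: +2 fires, +2 burnt (F count now 2)
Step 3: +2 fires, +2 burnt (F count now 2)
Step 4: +1 fires, +2 burnt (F count now 1)
Step 5: +1 fires, +1 burnt (F count now 1)
Step 6: +1 fires, +1 burnt (F count now 1)
Step 7: +1 fires, +1 burnt (F count now 1)
Step 8: +1 fires, +1 burnt (F count now 1)
Step 9: +1 fires, +1 burnt (F count now 1)
Step 10: +1 fires, +1 burnt (F count now 1)
Step 11: +2 fires, +1 burnt (F count now 2)
Step 12: +1 fires, +2 burnt (F count now 1)
Step 13: +0 fires, +1 burnt (F count now 0)
Fire out after step 13
Initially T: 19, now '.': 27
Total burnt (originally-T cells now '.'): 16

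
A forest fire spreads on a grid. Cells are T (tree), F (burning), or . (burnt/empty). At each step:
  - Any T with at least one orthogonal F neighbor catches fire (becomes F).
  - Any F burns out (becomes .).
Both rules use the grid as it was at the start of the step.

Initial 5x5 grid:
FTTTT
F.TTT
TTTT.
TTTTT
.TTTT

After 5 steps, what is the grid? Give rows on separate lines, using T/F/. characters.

Step 1: 2 trees catch fire, 2 burn out
  .FTTT
  ..TTT
  FTTT.
  TTTTT
  .TTTT
Step 2: 3 trees catch fire, 2 burn out
  ..FTT
  ..TTT
  .FTT.
  FTTTT
  .TTTT
Step 3: 4 trees catch fire, 3 burn out
  ...FT
  ..FTT
  ..FT.
  .FTTT
  .TTTT
Step 4: 5 trees catch fire, 4 burn out
  ....F
  ...FT
  ...F.
  ..FTT
  .FTTT
Step 5: 3 trees catch fire, 5 burn out
  .....
  ....F
  .....
  ...FT
  ..FTT

.....
....F
.....
...FT
..FTT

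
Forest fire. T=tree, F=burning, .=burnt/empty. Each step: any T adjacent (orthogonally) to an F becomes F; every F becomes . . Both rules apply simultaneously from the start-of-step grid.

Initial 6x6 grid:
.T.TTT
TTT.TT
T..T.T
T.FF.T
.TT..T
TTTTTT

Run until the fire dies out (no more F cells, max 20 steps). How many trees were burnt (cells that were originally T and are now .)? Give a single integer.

Step 1: +2 fires, +2 burnt (F count now 2)
Step 2: +2 fires, +2 burnt (F count now 2)
Step 3: +2 fires, +2 burnt (F count now 2)
Step 4: +2 fires, +2 burnt (F count now 2)
Step 5: +1 fires, +2 burnt (F count now 1)
Step 6: +1 fires, +1 burnt (F count now 1)
Step 7: +1 fires, +1 burnt (F count now 1)
Step 8: +1 fires, +1 burnt (F count now 1)
Step 9: +1 fires, +1 burnt (F count now 1)
Step 10: +2 fires, +1 burnt (F count now 2)
Step 11: +1 fires, +2 burnt (F count now 1)
Step 12: +1 fires, +1 burnt (F count now 1)
Step 13: +0 fires, +1 burnt (F count now 0)
Fire out after step 13
Initially T: 23, now '.': 30
Total burnt (originally-T cells now '.'): 17

Answer: 17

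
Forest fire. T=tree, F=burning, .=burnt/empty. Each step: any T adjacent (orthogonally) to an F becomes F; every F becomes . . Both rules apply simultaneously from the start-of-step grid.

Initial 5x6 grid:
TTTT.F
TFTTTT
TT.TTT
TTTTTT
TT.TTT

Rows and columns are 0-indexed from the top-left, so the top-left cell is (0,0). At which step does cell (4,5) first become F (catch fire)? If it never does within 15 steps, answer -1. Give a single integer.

Step 1: cell (4,5)='T' (+5 fires, +2 burnt)
Step 2: cell (4,5)='T' (+7 fires, +5 burnt)
Step 3: cell (4,5)='T' (+7 fires, +7 burnt)
Step 4: cell (4,5)='F' (+4 fires, +7 burnt)
  -> target ignites at step 4
Step 5: cell (4,5)='.' (+2 fires, +4 burnt)
Step 6: cell (4,5)='.' (+0 fires, +2 burnt)
  fire out at step 6

4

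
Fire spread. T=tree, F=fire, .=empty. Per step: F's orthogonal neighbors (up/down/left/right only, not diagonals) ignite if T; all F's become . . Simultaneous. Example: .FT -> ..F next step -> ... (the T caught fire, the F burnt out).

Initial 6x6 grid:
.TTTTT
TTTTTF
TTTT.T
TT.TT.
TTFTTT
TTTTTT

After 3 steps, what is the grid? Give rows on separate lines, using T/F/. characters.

Step 1: 6 trees catch fire, 2 burn out
  .TTTTF
  TTTTF.
  TTTT.F
  TT.TT.
  TF.FTT
  TTFTTT
Step 2: 8 trees catch fire, 6 burn out
  .TTTF.
  TTTF..
  TTTT..
  TF.FT.
  F...FT
  TF.FTT
Step 3: 9 trees catch fire, 8 burn out
  .TTF..
  TTF...
  TFTF..
  F...F.
  .....F
  F...FT

.TTF..
TTF...
TFTF..
F...F.
.....F
F...FT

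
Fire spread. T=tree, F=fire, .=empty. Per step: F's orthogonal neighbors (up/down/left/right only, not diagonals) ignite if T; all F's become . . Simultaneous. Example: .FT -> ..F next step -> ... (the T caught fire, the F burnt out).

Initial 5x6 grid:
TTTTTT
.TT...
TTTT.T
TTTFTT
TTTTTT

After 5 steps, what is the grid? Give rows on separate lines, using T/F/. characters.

Step 1: 4 trees catch fire, 1 burn out
  TTTTTT
  .TT...
  TTTF.T
  TTF.FT
  TTTFTT
Step 2: 5 trees catch fire, 4 burn out
  TTTTTT
  .TT...
  TTF..T
  TF...F
  TTF.FT
Step 3: 6 trees catch fire, 5 burn out
  TTTTTT
  .TF...
  TF...F
  F.....
  TF...F
Step 4: 4 trees catch fire, 6 burn out
  TTFTTT
  .F....
  F.....
  ......
  F.....
Step 5: 2 trees catch fire, 4 burn out
  TF.FTT
  ......
  ......
  ......
  ......

TF.FTT
......
......
......
......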